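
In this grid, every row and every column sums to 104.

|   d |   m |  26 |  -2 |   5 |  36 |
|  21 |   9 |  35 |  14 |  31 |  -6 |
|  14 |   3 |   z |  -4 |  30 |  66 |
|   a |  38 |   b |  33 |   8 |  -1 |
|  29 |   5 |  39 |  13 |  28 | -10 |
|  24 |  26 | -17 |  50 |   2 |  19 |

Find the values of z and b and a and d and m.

z = -5, b = 26, a = 0, d = 16, m = 23

The known cells in column 2 total 81, leaving 104 − 81 = 23 for the blank.
The known cells in row 1 total 88, leaving 104 − 88 = 16 for the blank.
The known cells in column 1 total 104, leaving 104 − 104 = 0 for the blank.
The known cells in row 3 total 109, leaving 104 − 109 = -5 for the blank.
The known cells in row 4 total 78, leaving 104 − 78 = 26 for the blank.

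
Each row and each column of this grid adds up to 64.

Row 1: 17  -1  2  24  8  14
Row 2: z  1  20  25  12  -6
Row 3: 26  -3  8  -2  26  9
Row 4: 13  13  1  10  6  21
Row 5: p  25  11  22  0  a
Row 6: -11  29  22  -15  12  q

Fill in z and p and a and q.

z = 12, p = 7, a = -1, q = 27

Row 2: 1 + 20 + 25 + 12 − 6 = 52, so its missing entry is 64 − 52 = 12.
Column 1: 17 + 12 + 26 + 13 − 11 = 57, so its missing entry is 64 − 57 = 7.
Row 5: 7 + 25 + 11 + 22 + 0 = 65, so its missing entry is 64 − 65 = -1.
Row 6: -11 + 29 + 22 − 15 + 12 = 37, so its missing entry is 64 − 37 = 27.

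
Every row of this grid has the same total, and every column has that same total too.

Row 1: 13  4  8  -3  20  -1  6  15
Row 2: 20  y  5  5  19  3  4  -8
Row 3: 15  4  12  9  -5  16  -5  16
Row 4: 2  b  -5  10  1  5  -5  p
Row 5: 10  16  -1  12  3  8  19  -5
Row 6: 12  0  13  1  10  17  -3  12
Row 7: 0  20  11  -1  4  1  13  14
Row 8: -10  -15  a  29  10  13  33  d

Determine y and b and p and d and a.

y = 14, b = 19, p = 35, d = -17, a = 19

Rows 1 and 3 both sum to 62, so that's the common total.
Row 2: 20 + 5 + 5 + 19 + 3 + 4 − 8 = 48, so its missing entry is 62 − 48 = 14.
Column 2: 4 + 14 + 4 + 16 + 0 + 20 − 15 = 43, so its missing entry is 62 − 43 = 19.
Row 4: 2 + 19 − 5 + 10 + 1 + 5 − 5 = 27, so its missing entry is 62 − 27 = 35.
Column 8: 15 − 8 + 16 + 35 − 5 + 12 + 14 = 79, so its missing entry is 62 − 79 = -17.
Row 8: -10 − 15 + 29 + 10 + 13 + 33 − 17 = 43, so its missing entry is 62 − 43 = 19.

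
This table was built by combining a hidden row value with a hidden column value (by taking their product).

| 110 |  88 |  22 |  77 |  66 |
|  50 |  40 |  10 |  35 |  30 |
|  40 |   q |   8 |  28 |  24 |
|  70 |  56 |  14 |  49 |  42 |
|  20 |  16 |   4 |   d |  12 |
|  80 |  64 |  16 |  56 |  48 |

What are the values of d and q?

Each row is a constant multiple of every other row — this is a multiplication table with the headers hidden.
Row 5 is 12/66 = 2/11 times row 1, so its entry in column 4 is 77 × 2/11 = 14.
Row 3 is 24/66 = 4/11 times row 1, so its entry in column 2 is 88 × 4/11 = 32.

d = 14, q = 32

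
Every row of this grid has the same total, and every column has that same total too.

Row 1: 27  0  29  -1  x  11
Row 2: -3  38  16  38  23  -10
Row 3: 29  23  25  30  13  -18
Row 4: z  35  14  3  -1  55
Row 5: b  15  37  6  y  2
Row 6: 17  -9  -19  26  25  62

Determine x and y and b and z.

Rows 2 and 3 both sum to 102, so that's the common total.
Row 1 has 27 + 0 + 29 − 1 + 11 = 66; the blank must be 102 − 66 = 36.
Column 5 has 36 + 23 + 13 − 1 + 25 = 96; the blank must be 102 − 96 = 6.
Row 5 has 15 + 37 + 6 + 6 + 2 = 66; the blank must be 102 − 66 = 36.
Row 4 has 35 + 14 + 3 − 1 + 55 = 106; the blank must be 102 − 106 = -4.

x = 36, y = 6, b = 36, z = -4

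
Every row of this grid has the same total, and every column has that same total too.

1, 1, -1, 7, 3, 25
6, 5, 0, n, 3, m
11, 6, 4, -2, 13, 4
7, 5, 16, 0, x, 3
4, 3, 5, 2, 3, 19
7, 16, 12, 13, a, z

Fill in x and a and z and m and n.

x = 5, a = 9, z = -21, m = 6, n = 16

Rows 1 and 3 both sum to 36, so that's the common total.
Row 4: 7 + 5 + 16 + 0 + 3 = 31, so its missing entry is 36 − 31 = 5.
Column 5: 3 + 3 + 13 + 5 + 3 = 27, so its missing entry is 36 − 27 = 9.
Row 6: 7 + 16 + 12 + 13 + 9 = 57, so its missing entry is 36 − 57 = -21.
Column 6: 25 + 4 + 3 + 19 − 21 = 30, so its missing entry is 36 − 30 = 6.
Row 2: 6 + 5 + 0 + 3 + 6 = 20, so its missing entry is 36 − 20 = 16.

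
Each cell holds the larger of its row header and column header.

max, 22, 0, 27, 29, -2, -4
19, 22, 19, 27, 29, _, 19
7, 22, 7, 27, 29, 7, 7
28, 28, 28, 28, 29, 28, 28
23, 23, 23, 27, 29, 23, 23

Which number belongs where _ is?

19

max(19, -2) = 19.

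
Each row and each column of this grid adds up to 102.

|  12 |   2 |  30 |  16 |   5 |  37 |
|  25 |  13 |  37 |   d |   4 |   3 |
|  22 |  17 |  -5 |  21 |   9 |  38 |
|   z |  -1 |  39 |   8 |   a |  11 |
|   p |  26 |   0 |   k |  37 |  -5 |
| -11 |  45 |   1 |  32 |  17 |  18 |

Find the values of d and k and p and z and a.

d = 20, k = 5, p = 39, z = 15, a = 30

Column 5 has 5 + 4 + 9 + 37 + 17 = 72; the blank must be 102 − 72 = 30.
Row 4 has -1 + 39 + 8 + 30 + 11 = 87; the blank must be 102 − 87 = 15.
Column 1 has 12 + 25 + 22 + 15 − 11 = 63; the blank must be 102 − 63 = 39.
Row 5 has 39 + 26 + 0 + 37 − 5 = 97; the blank must be 102 − 97 = 5.
Row 2 has 25 + 13 + 37 + 4 + 3 = 82; the blank must be 102 − 82 = 20.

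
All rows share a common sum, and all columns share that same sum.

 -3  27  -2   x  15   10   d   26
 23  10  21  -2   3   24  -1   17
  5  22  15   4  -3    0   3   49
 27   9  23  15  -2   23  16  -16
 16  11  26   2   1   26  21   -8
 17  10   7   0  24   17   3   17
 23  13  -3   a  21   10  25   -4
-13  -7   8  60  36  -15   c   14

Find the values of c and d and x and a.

c = 12, d = 16, x = 6, a = 10

Rows 2 and 3 both sum to 95, so that's the common total.
Row 7: 23 + 13 − 3 + 21 + 10 + 25 − 4 = 85, so its missing entry is 95 − 85 = 10.
Column 4: -2 + 4 + 15 + 2 + 0 + 10 + 60 = 89, so its missing entry is 95 − 89 = 6.
Row 8: -13 − 7 + 8 + 60 + 36 − 15 + 14 = 83, so its missing entry is 95 − 83 = 12.
Row 1: -3 + 27 − 2 + 6 + 15 + 10 + 26 = 79, so its missing entry is 95 − 79 = 16.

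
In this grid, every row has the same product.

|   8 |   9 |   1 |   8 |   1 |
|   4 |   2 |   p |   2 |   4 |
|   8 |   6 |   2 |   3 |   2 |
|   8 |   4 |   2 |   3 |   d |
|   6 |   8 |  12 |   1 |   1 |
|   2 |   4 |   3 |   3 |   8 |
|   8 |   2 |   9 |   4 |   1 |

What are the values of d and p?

d = 3, p = 9

Rows 1 and 6 each multiply to 576, so every row has product 576.
Row 4: 8×4×2×3 = 192, so the missing entry is 576 ÷ 192 = 3.
Row 2: 4×2×2×4 = 64, so the missing entry is 576 ÷ 64 = 9.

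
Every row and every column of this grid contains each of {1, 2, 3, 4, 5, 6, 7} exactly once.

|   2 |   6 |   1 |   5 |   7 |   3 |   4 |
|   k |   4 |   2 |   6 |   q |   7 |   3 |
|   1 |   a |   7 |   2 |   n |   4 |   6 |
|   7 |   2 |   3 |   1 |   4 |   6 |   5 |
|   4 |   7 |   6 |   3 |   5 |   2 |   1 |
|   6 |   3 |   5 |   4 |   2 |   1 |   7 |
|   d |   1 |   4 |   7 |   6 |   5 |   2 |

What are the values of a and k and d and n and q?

Cell (3,2): column 2 already has {1, 2, 3, 4, 6, 7} → 5.
At (row 3, col 5): row 3 already has {1, 2, 4, 5, 6, 7}, so the value is 3.
At (row 2, col 5): column 5 already has {2, 3, 4, 5, 6, 7}, so the value is 1.
For row 7, column 1: row 7 already has {1, 2, 4, 5, 6, 7}; that leaves 3.
Cell (2,1): row 2 already has {1, 2, 3, 4, 6, 7} → 5.

a = 5, k = 5, d = 3, n = 3, q = 1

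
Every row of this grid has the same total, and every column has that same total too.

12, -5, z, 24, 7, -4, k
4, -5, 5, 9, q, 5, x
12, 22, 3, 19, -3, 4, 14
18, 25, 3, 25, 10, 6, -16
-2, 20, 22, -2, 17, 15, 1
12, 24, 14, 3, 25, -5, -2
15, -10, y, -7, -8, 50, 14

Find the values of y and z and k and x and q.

Rows 3 and 4 both sum to 71, so that's the common total.
The known cells in row 7 total 54, leaving 71 − 54 = 17 for the blank.
The known cells in column 5 total 48, leaving 71 − 48 = 23 for the blank.
The known cells in column 3 total 64, leaving 71 − 64 = 7 for the blank.
The known cells in row 1 total 41, leaving 71 − 41 = 30 for the blank.
The known cells in row 2 total 41, leaving 71 − 41 = 30 for the blank.

y = 17, z = 7, k = 30, x = 30, q = 23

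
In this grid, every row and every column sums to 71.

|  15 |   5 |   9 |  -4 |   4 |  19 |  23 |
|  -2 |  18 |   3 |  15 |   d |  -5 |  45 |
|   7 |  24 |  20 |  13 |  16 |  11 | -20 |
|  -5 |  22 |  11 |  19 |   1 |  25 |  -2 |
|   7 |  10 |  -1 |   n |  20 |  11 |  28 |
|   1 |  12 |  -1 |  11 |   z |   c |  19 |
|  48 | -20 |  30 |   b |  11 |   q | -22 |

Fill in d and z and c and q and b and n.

d = -3, z = 22, c = 7, q = 3, b = 21, n = -4

Row 5 has 7 + 10 − 1 + 20 + 11 + 28 = 75; the blank must be 71 − 75 = -4.
Row 2 has -2 + 18 + 3 + 15 − 5 + 45 = 74; the blank must be 71 − 74 = -3.
Column 5 has 4 − 3 + 16 + 1 + 20 + 11 = 49; the blank must be 71 − 49 = 22.
Row 6 has 1 + 12 − 1 + 11 + 22 + 19 = 64; the blank must be 71 − 64 = 7.
Column 6 has 19 − 5 + 11 + 25 + 11 + 7 = 68; the blank must be 71 − 68 = 3.
Row 7 has 48 − 20 + 30 + 11 + 3 − 22 = 50; the blank must be 71 − 50 = 21.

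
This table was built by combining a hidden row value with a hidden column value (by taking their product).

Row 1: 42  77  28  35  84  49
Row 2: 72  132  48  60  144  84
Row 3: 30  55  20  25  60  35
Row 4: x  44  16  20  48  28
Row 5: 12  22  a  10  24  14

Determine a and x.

Each row is a constant multiple of every other row — this is a multiplication table with the headers hidden.
Row 5 is 24/84 = 2/7 times row 1, so its entry in column 3 is 28 × 2/7 = 8.
Row 4 is 48/84 = 4/7 times row 1, so its entry in column 1 is 42 × 4/7 = 24.

a = 8, x = 24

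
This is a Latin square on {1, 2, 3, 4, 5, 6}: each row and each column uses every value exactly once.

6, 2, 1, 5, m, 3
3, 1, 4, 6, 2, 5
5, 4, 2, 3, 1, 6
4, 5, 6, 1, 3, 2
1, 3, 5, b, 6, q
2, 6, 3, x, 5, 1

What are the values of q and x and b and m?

At (row 6, col 4): row 6 already has {1, 2, 3, 5, 6}, so the value is 4.
At (row 5, col 6): column 6 already has {1, 2, 3, 5, 6}, so the value is 4.
At (row 1, col 5): row 1 already has {1, 2, 3, 5, 6}, so the value is 4.
At (row 5, col 4): row 5 already has {1, 3, 4, 5, 6}, so the value is 2.

q = 4, x = 4, b = 2, m = 4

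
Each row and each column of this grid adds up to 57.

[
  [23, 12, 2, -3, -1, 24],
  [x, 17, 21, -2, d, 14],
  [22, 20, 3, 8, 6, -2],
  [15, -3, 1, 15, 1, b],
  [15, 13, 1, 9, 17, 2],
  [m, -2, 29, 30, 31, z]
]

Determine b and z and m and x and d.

Column 5 has -1 + 6 + 1 + 17 + 31 = 54; the blank must be 57 − 54 = 3.
Row 2 has 17 + 21 − 2 + 3 + 14 = 53; the blank must be 57 − 53 = 4.
Column 1 has 23 + 4 + 22 + 15 + 15 = 79; the blank must be 57 − 79 = -22.
Row 6 has -22 − 2 + 29 + 30 + 31 = 66; the blank must be 57 − 66 = -9.
Row 4 has 15 − 3 + 1 + 15 + 1 = 29; the blank must be 57 − 29 = 28.

b = 28, z = -9, m = -22, x = 4, d = 3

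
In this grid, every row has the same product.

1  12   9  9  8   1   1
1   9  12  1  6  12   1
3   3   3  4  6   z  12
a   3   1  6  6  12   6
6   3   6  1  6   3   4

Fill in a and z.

Rows 1 and 5 each multiply to 7776, so every row has product 7776.
Row 4: 3×1×6×6×12×6 = 7776, so the missing entry is 7776 ÷ 7776 = 1.
Row 3: 3×3×3×4×6×12 = 7776, so the missing entry is 7776 ÷ 7776 = 1.

a = 1, z = 1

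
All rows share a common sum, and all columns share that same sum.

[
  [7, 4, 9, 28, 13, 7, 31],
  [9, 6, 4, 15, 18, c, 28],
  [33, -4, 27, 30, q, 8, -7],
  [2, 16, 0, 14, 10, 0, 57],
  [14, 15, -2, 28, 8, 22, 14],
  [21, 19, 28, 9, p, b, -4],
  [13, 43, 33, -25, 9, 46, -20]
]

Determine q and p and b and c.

q = 12, p = 29, b = -3, c = 19

Rows 1 and 4 both sum to 99, so that's the common total.
Row 3: 33 − 4 + 27 + 30 + 8 − 7 = 87, so its missing entry is 99 − 87 = 12.
Column 5: 13 + 18 + 12 + 10 + 8 + 9 = 70, so its missing entry is 99 − 70 = 29.
Row 2: 9 + 6 + 4 + 15 + 18 + 28 = 80, so its missing entry is 99 − 80 = 19.
Row 6: 21 + 19 + 28 + 9 + 29 − 4 = 102, so its missing entry is 99 − 102 = -3.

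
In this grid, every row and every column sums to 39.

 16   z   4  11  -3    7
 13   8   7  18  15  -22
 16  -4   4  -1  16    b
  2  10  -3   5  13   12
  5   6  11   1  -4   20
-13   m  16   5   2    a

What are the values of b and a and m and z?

b = 8, a = 14, m = 15, z = 4

The known cells in row 1 total 35, leaving 39 − 35 = 4 for the blank.
The known cells in row 3 total 31, leaving 39 − 31 = 8 for the blank.
The known cells in column 2 total 24, leaving 39 − 24 = 15 for the blank.
The known cells in row 6 total 25, leaving 39 − 25 = 14 for the blank.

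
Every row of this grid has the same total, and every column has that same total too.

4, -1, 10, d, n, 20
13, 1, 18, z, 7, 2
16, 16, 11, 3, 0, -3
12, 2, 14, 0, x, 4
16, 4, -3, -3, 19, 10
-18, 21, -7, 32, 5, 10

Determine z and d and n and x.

z = 2, d = 9, n = 1, x = 11

Rows 3 and 5 both sum to 43, so that's the common total.
Row 2: 13 + 1 + 18 + 7 + 2 = 41, so its missing entry is 43 − 41 = 2.
Column 4: 2 + 3 + 0 − 3 + 32 = 34, so its missing entry is 43 − 34 = 9.
Row 4: 12 + 2 + 14 + 0 + 4 = 32, so its missing entry is 43 − 32 = 11.
Row 1: 4 − 1 + 10 + 9 + 20 = 42, so its missing entry is 43 − 42 = 1.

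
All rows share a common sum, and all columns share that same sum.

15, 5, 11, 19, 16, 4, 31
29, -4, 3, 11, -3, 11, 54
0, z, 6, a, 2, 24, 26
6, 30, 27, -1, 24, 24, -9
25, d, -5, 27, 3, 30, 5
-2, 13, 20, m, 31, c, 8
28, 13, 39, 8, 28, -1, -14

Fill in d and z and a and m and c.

d = 16, z = 28, a = 15, m = 22, c = 9

Rows 1 and 2 both sum to 101, so that's the common total.
Column 6: 4 + 11 + 24 + 24 + 30 − 1 = 92, so its missing entry is 101 − 92 = 9.
Row 6: -2 + 13 + 20 + 31 + 9 + 8 = 79, so its missing entry is 101 − 79 = 22.
Column 4: 19 + 11 − 1 + 27 + 22 + 8 = 86, so its missing entry is 101 − 86 = 15.
Row 3: 0 + 6 + 15 + 2 + 24 + 26 = 73, so its missing entry is 101 − 73 = 28.
Row 5: 25 − 5 + 27 + 3 + 30 + 5 = 85, so its missing entry is 101 − 85 = 16.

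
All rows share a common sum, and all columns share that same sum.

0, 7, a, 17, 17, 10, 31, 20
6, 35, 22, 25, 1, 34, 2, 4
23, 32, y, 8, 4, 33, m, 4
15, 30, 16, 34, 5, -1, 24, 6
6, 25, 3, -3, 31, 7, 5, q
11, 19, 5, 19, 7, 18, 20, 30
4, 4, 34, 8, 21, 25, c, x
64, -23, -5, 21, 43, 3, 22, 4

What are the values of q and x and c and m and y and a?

Rows 2 and 4 both sum to 129, so that's the common total.
Row 1 has 0 + 7 + 17 + 17 + 10 + 31 + 20 = 102; the blank must be 129 − 102 = 27.
Column 3 has 27 + 22 + 16 + 3 + 5 + 34 − 5 = 102; the blank must be 129 − 102 = 27.
Row 3 has 23 + 32 + 27 + 8 + 4 + 33 + 4 = 131; the blank must be 129 − 131 = -2.
Column 7 has 31 + 2 − 2 + 24 + 5 + 20 + 22 = 102; the blank must be 129 − 102 = 27.
Row 7 has 4 + 4 + 34 + 8 + 21 + 25 + 27 = 123; the blank must be 129 − 123 = 6.
Row 5 has 6 + 25 + 3 − 3 + 31 + 7 + 5 = 74; the blank must be 129 − 74 = 55.

q = 55, x = 6, c = 27, m = -2, y = 27, a = 27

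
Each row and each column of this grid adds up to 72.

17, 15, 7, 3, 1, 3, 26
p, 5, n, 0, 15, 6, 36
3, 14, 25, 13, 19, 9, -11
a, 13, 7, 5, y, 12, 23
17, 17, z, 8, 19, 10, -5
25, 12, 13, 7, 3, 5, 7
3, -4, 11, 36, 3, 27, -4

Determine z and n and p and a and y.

z = 6, n = 3, p = 7, a = 0, y = 12

Column 5 has 1 + 15 + 19 + 19 + 3 + 3 = 60; the blank must be 72 − 60 = 12.
Row 5 has 17 + 17 + 8 + 19 + 10 − 5 = 66; the blank must be 72 − 66 = 6.
Column 3 has 7 + 25 + 7 + 6 + 13 + 11 = 69; the blank must be 72 − 69 = 3.
Row 4 has 13 + 7 + 5 + 12 + 12 + 23 = 72; the blank must be 72 − 72 = 0.
Row 2 has 5 + 3 + 0 + 15 + 6 + 36 = 65; the blank must be 72 − 65 = 7.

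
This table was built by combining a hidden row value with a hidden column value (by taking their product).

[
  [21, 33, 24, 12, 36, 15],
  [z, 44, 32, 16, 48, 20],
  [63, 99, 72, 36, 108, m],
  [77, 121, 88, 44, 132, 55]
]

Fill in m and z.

Each row is a constant multiple of every other row — this is a multiplication table with the headers hidden.
Row 3 is 72/24 = 3/1 times row 1, so its entry in column 6 is 15 × 3/1 = 45.
Row 2 is 32/24 = 4/3 times row 1, so its entry in column 1 is 21 × 4/3 = 28.

m = 45, z = 28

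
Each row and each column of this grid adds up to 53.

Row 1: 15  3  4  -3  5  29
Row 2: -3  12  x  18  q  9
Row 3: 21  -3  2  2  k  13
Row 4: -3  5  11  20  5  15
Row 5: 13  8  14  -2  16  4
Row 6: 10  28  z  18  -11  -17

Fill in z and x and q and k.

z = 25, x = -3, q = 20, k = 18

Row 3 has 21 − 3 + 2 + 2 + 13 = 35; the blank must be 53 − 35 = 18.
Column 5 has 5 + 18 + 5 + 16 − 11 = 33; the blank must be 53 − 33 = 20.
Row 2 has -3 + 12 + 18 + 20 + 9 = 56; the blank must be 53 − 56 = -3.
Row 6 has 10 + 28 + 18 − 11 − 17 = 28; the blank must be 53 − 28 = 25.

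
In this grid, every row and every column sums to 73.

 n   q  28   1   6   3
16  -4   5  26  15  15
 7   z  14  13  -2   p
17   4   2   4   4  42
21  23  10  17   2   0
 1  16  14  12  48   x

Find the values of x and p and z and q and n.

The known cells in row 6 total 91, leaving 73 − 91 = -18 for the blank.
The known cells in column 1 total 62, leaving 73 − 62 = 11 for the blank.
The known cells in row 1 total 49, leaving 73 − 49 = 24 for the blank.
The known cells in column 2 total 63, leaving 73 − 63 = 10 for the blank.
The known cells in row 3 total 42, leaving 73 − 42 = 31 for the blank.

x = -18, p = 31, z = 10, q = 24, n = 11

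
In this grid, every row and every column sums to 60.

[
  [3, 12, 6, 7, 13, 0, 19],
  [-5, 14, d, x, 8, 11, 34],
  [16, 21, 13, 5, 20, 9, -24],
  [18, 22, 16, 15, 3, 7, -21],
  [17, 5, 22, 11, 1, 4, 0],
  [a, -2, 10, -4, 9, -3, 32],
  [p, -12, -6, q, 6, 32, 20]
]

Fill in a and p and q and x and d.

a = 18, p = -7, q = 27, x = -1, d = -1

Column 3: 6 + 13 + 16 + 22 + 10 − 6 = 61, so its missing entry is 60 − 61 = -1.
Row 6: -2 + 10 − 4 + 9 − 3 + 32 = 42, so its missing entry is 60 − 42 = 18.
Column 1: 3 − 5 + 16 + 18 + 17 + 18 = 67, so its missing entry is 60 − 67 = -7.
Row 7: -7 − 12 − 6 + 6 + 32 + 20 = 33, so its missing entry is 60 − 33 = 27.
Row 2: -5 + 14 − 1 + 8 + 11 + 34 = 61, so its missing entry is 60 − 61 = -1.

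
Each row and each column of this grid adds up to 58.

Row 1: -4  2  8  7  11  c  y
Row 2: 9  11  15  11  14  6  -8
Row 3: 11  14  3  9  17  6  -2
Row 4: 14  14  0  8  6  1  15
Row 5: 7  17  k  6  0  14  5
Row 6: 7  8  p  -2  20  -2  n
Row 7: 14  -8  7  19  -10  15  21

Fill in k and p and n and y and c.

The known cells in row 5 total 49, leaving 58 − 49 = 9 for the blank.
The known cells in column 6 total 40, leaving 58 − 40 = 18 for the blank.
The known cells in row 1 total 42, leaving 58 − 42 = 16 for the blank.
The known cells in column 7 total 47, leaving 58 − 47 = 11 for the blank.
The known cells in row 6 total 42, leaving 58 − 42 = 16 for the blank.

k = 9, p = 16, n = 11, y = 16, c = 18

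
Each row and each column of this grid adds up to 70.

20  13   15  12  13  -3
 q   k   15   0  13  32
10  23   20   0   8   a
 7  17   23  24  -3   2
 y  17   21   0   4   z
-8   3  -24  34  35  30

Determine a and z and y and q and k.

a = 9, z = 0, y = 28, q = 13, k = -3

Column 2 has 13 + 23 + 17 + 17 + 3 = 73; the blank must be 70 − 73 = -3.
Row 2 has -3 + 15 + 0 + 13 + 32 = 57; the blank must be 70 − 57 = 13.
Column 1 has 20 + 13 + 10 + 7 − 8 = 42; the blank must be 70 − 42 = 28.
Row 5 has 28 + 17 + 21 + 0 + 4 = 70; the blank must be 70 − 70 = 0.
Row 3 has 10 + 23 + 20 + 0 + 8 = 61; the blank must be 70 − 61 = 9.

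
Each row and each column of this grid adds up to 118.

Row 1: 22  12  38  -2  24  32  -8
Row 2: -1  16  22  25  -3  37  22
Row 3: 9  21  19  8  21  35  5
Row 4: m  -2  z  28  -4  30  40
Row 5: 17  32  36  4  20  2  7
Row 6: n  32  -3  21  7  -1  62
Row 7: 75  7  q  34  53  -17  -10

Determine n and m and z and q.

n = 0, m = -4, z = 30, q = -24

The known cells in row 7 total 142, leaving 118 − 142 = -24 for the blank.
The known cells in column 3 total 88, leaving 118 − 88 = 30 for the blank.
The known cells in row 6 total 118, leaving 118 − 118 = 0 for the blank.
The known cells in row 4 total 122, leaving 118 − 122 = -4 for the blank.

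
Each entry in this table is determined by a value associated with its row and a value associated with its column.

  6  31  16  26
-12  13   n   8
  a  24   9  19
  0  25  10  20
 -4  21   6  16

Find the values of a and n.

a = -1, n = -2

The difference between any two rows is the same in every column — this is an addition table with the headers hidden.
Row 3 minus row 1 is 19 − 26 = -7, so its entry in column 1 is 6 + (-7) = -1.
Row 2 minus row 1 is 8 − 26 = -18, so its entry in column 3 is 16 + (-18) = -2.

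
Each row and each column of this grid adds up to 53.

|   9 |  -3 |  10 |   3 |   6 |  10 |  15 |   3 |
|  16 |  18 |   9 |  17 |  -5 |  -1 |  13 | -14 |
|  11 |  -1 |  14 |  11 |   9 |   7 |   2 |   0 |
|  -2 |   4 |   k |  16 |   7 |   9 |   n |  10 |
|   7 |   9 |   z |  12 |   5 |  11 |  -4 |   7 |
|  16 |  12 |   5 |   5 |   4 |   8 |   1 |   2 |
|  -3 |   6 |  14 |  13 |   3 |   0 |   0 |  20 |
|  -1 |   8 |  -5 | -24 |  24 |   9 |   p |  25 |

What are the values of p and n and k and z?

p = 17, n = 9, k = 0, z = 6

Row 8: -1 + 8 − 5 − 24 + 24 + 9 + 25 = 36, so its missing entry is 53 − 36 = 17.
Row 5: 7 + 9 + 12 + 5 + 11 − 4 + 7 = 47, so its missing entry is 53 − 47 = 6.
Column 3: 10 + 9 + 14 + 6 + 5 + 14 − 5 = 53, so its missing entry is 53 − 53 = 0.
Row 4: -2 + 4 + 0 + 16 + 7 + 9 + 10 = 44, so its missing entry is 53 − 44 = 9.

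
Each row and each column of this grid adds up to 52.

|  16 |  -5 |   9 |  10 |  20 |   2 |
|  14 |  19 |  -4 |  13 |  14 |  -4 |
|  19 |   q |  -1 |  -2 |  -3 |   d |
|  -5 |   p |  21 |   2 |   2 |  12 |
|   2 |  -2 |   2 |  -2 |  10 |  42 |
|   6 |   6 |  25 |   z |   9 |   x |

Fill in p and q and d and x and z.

Row 4: -5 + 21 + 2 + 2 + 12 = 32, so its missing entry is 52 − 32 = 20.
Column 2: -5 + 19 + 20 − 2 + 6 = 38, so its missing entry is 52 − 38 = 14.
Column 4: 10 + 13 − 2 + 2 − 2 = 21, so its missing entry is 52 − 21 = 31.
Row 6: 6 + 6 + 25 + 31 + 9 = 77, so its missing entry is 52 − 77 = -25.
Row 3: 19 + 14 − 1 − 2 − 3 = 27, so its missing entry is 52 − 27 = 25.

p = 20, q = 14, d = 25, x = -25, z = 31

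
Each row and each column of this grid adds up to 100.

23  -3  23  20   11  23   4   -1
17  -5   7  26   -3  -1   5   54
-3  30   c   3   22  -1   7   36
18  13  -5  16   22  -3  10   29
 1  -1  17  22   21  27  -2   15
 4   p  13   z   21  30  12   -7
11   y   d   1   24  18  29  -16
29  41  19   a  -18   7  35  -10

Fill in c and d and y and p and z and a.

Row 8: 29 + 41 + 19 − 18 + 7 + 35 − 10 = 103, so its missing entry is 100 − 103 = -3.
Row 3: -3 + 30 + 3 + 22 − 1 + 7 + 36 = 94, so its missing entry is 100 − 94 = 6.
Column 3: 23 + 7 + 6 − 5 + 17 + 13 + 19 = 80, so its missing entry is 100 − 80 = 20.
Row 7: 11 + 20 + 1 + 24 + 18 + 29 − 16 = 87, so its missing entry is 100 − 87 = 13.
Column 2: -3 − 5 + 30 + 13 − 1 + 13 + 41 = 88, so its missing entry is 100 − 88 = 12.
Row 6: 4 + 12 + 13 + 21 + 30 + 12 − 7 = 85, so its missing entry is 100 − 85 = 15.

c = 6, d = 20, y = 13, p = 12, z = 15, a = -3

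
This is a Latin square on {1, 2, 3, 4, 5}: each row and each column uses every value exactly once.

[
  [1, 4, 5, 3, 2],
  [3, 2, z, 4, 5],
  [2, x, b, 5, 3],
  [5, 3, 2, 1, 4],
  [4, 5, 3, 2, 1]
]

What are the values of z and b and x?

For row 2, column 3: row 2 already has {2, 3, 4, 5}; that leaves 1.
At (row 3, col 2): column 2 already has {2, 3, 4, 5}, so the value is 1.
At (row 3, col 3): row 3 already has {1, 2, 3, 5}, so the value is 4.

z = 1, b = 4, x = 1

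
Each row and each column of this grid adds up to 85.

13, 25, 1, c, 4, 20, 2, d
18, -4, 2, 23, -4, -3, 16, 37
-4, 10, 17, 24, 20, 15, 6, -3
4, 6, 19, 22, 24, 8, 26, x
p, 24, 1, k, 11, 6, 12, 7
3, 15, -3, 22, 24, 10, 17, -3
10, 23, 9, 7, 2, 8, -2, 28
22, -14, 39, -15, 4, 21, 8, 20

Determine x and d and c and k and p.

x = -24, d = 23, c = -3, k = 5, p = 19

The known cells in column 1 total 66, leaving 85 − 66 = 19 for the blank.
The known cells in row 5 total 80, leaving 85 − 80 = 5 for the blank.
The known cells in row 4 total 109, leaving 85 − 109 = -24 for the blank.
The known cells in column 8 total 62, leaving 85 − 62 = 23 for the blank.
The known cells in row 1 total 88, leaving 85 − 88 = -3 for the blank.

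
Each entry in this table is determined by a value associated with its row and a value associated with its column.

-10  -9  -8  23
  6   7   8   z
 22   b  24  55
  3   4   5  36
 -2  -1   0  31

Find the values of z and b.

The difference between any two rows is the same in every column — this is an addition table with the headers hidden.
Row 2 minus row 1 is 6 − (-10) = 16, so its entry in column 4 is 23 + 16 = 39.
Row 3 minus row 1 is 22 − (-10) = 32, so its entry in column 2 is -9 + 32 = 23.

z = 39, b = 23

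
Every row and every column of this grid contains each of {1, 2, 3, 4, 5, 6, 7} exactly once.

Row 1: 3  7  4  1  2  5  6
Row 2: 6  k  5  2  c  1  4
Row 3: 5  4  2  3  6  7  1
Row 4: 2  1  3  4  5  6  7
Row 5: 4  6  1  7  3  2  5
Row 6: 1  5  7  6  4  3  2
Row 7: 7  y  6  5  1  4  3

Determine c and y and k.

c = 7, y = 2, k = 3

Cell (7,2): row 7 already has {1, 3, 4, 5, 6, 7} → 2.
For row 2, column 2: column 2 already has {1, 2, 4, 5, 6, 7}; that leaves 3.
Cell (2,5): row 2 already has {1, 2, 3, 4, 5, 6} → 7.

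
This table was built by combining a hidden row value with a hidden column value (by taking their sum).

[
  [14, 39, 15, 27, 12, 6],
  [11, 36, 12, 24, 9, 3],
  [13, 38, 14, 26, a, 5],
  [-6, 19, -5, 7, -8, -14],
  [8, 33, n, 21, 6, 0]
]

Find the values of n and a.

n = 9, a = 11

The difference between any two rows is the same in every column — this is an addition table with the headers hidden.
Row 5 minus row 1 is 33 − 39 = -6, so its entry in column 3 is 15 + (-6) = 9.
Row 3 minus row 1 is 38 − 39 = -1, so its entry in column 5 is 12 + (-1) = 11.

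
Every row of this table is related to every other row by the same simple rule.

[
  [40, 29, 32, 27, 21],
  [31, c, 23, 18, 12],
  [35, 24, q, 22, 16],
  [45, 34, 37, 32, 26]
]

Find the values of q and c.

The difference between any two rows is the same in every column — this is an addition table with the headers hidden.
Row 3 minus row 1 is 35 − 40 = -5, so its entry in column 3 is 32 + (-5) = 27.
Row 2 minus row 1 is 31 − 40 = -9, so its entry in column 2 is 29 + (-9) = 20.

q = 27, c = 20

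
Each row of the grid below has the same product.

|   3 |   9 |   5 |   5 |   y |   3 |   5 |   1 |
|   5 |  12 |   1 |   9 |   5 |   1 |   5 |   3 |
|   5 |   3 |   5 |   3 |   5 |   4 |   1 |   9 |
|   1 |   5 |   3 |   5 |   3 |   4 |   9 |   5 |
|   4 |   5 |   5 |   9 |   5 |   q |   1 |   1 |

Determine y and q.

Rows 2 and 4 each multiply to 40500, so every row has product 40500.
Row 1: 3×9×5×5×3×5×1 = 10125, so the missing entry is 40500 ÷ 10125 = 4.
Row 5: 4×5×5×9×5×1×1 = 4500, so the missing entry is 40500 ÷ 4500 = 9.

y = 4, q = 9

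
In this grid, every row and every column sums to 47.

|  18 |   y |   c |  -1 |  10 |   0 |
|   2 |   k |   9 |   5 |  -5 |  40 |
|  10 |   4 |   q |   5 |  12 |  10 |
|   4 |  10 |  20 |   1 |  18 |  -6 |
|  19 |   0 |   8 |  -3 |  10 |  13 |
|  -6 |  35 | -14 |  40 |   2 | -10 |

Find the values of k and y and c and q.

k = -4, y = 2, c = 18, q = 6

Row 2 has 2 + 9 + 5 − 5 + 40 = 51; the blank must be 47 − 51 = -4.
Column 2 has -4 + 4 + 10 + 0 + 35 = 45; the blank must be 47 − 45 = 2.
Row 3 has 10 + 4 + 5 + 12 + 10 = 41; the blank must be 47 − 41 = 6.
Row 1 has 18 + 2 − 1 + 10 + 0 = 29; the blank must be 47 − 29 = 18.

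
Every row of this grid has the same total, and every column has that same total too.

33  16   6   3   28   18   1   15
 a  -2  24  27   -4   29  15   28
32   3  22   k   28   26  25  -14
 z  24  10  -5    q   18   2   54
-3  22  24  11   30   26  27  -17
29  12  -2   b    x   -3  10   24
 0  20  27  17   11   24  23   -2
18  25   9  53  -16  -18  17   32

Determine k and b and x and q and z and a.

Rows 1 and 5 both sum to 120, so that's the common total.
The known cells in row 3 total 122, leaving 120 − 122 = -2 for the blank.
The known cells in row 2 total 117, leaving 120 − 117 = 3 for the blank.
The known cells in column 1 total 112, leaving 120 − 112 = 8 for the blank.
The known cells in row 4 total 111, leaving 120 − 111 = 9 for the blank.
The known cells in column 5 total 86, leaving 120 − 86 = 34 for the blank.
The known cells in row 6 total 104, leaving 120 − 104 = 16 for the blank.

k = -2, b = 16, x = 34, q = 9, z = 8, a = 3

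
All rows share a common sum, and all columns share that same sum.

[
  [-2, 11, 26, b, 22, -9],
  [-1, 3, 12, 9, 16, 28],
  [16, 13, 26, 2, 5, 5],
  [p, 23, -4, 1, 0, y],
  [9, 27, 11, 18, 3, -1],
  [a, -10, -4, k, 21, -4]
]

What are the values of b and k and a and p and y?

Rows 2 and 3 both sum to 67, so that's the common total.
Row 1: -2 + 11 + 26 + 22 − 9 = 48, so its missing entry is 67 − 48 = 19.
Column 4: 19 + 9 + 2 + 1 + 18 = 49, so its missing entry is 67 − 49 = 18.
Row 6: -10 − 4 + 18 + 21 − 4 = 21, so its missing entry is 67 − 21 = 46.
Column 1: -2 − 1 + 16 + 9 + 46 = 68, so its missing entry is 67 − 68 = -1.
Row 4: -1 + 23 − 4 + 1 + 0 = 19, so its missing entry is 67 − 19 = 48.

b = 19, k = 18, a = 46, p = -1, y = 48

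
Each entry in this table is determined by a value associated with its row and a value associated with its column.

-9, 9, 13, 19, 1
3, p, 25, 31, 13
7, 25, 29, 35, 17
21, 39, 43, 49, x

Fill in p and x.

The difference between any two rows is the same in every column — this is an addition table with the headers hidden.
Row 2 minus row 1 is 25 − 13 = 12, so its entry in column 2 is 9 + 12 = 21.
Row 4 minus row 1 is 43 − 13 = 30, so its entry in column 5 is 1 + 30 = 31.

p = 21, x = 31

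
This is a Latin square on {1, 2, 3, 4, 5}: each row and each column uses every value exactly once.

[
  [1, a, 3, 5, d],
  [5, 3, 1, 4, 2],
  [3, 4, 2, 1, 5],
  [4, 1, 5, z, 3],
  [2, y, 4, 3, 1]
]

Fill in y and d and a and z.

y = 5, d = 4, a = 2, z = 2

Cell (4,4): row 4 already has {1, 3, 4, 5} → 2.
At (row 1, col 5): column 5 already has {1, 2, 3, 5}, so the value is 4.
At (row 1, col 2): row 1 already has {1, 3, 4, 5}, so the value is 2.
At (row 5, col 2): row 5 already has {1, 2, 3, 4}, so the value is 5.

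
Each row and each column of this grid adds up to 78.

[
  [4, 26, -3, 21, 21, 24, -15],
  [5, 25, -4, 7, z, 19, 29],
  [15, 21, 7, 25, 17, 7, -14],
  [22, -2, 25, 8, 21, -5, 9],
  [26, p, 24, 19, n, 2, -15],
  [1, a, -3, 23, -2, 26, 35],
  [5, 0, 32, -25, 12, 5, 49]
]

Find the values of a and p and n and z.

The known cells in row 6 total 80, leaving 78 − 80 = -2 for the blank.
The known cells in column 2 total 68, leaving 78 − 68 = 10 for the blank.
The known cells in row 5 total 66, leaving 78 − 66 = 12 for the blank.
The known cells in row 2 total 81, leaving 78 − 81 = -3 for the blank.

a = -2, p = 10, n = 12, z = -3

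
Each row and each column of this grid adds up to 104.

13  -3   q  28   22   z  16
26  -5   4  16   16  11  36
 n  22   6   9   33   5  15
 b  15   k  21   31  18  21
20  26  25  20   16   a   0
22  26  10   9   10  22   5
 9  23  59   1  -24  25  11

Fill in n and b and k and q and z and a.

Row 3: 22 + 6 + 9 + 33 + 5 + 15 = 90, so its missing entry is 104 − 90 = 14.
Column 1: 13 + 26 + 14 + 20 + 22 + 9 = 104, so its missing entry is 104 − 104 = 0.
Row 5: 20 + 26 + 25 + 20 + 16 + 0 = 107, so its missing entry is 104 − 107 = -3.
Column 6: 11 + 5 + 18 − 3 + 22 + 25 = 78, so its missing entry is 104 − 78 = 26.
Row 1: 13 − 3 + 28 + 22 + 26 + 16 = 102, so its missing entry is 104 − 102 = 2.
Row 4: 0 + 15 + 21 + 31 + 18 + 21 = 106, so its missing entry is 104 − 106 = -2.

n = 14, b = 0, k = -2, q = 2, z = 26, a = -3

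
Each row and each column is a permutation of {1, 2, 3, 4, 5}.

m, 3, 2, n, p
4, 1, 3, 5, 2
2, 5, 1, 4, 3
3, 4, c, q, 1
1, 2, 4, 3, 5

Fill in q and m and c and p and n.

q = 2, m = 5, c = 5, p = 4, n = 1

Cell (1,5): column 5 already has {1, 2, 3, 5} → 4.
At (row 1, col 1): column 1 already has {1, 2, 3, 4}, so the value is 5.
At (row 1, col 4): row 1 already has {2, 3, 4, 5}, so the value is 1.
For row 4, column 4: column 4 already has {1, 3, 4, 5}; that leaves 2.
At (row 4, col 3): row 4 already has {1, 2, 3, 4}, so the value is 5.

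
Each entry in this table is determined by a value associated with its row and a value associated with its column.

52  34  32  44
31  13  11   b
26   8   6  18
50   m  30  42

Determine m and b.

m = 32, b = 23

The difference between any two rows is the same in every column — this is an addition table with the headers hidden.
Row 4 minus row 1 is 30 − 32 = -2, so its entry in column 2 is 34 + (-2) = 32.
Row 2 minus row 1 is 11 − 32 = -21, so its entry in column 4 is 44 + (-21) = 23.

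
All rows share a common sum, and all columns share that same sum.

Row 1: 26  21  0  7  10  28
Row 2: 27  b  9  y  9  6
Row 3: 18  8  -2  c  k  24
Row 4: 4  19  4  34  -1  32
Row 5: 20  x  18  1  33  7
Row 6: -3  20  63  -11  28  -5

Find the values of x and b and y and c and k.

Rows 1 and 4 both sum to 92, so that's the common total.
Column 5 has 10 + 9 − 1 + 33 + 28 = 79; the blank must be 92 − 79 = 13.
Row 5 has 20 + 18 + 1 + 33 + 7 = 79; the blank must be 92 − 79 = 13.
Column 2 has 21 + 8 + 19 + 13 + 20 = 81; the blank must be 92 − 81 = 11.
Row 3 has 18 + 8 − 2 + 13 + 24 = 61; the blank must be 92 − 61 = 31.
Row 2 has 27 + 11 + 9 + 9 + 6 = 62; the blank must be 92 − 62 = 30.

x = 13, b = 11, y = 30, c = 31, k = 13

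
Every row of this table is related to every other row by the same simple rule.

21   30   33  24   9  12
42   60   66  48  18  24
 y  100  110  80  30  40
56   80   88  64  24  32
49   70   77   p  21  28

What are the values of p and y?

p = 56, y = 70

Each row is a constant multiple of every other row — this is a multiplication table with the headers hidden.
Row 5 is 28/12 = 7/3 times row 1, so its entry in column 4 is 24 × 7/3 = 56.
Row 3 is 40/12 = 10/3 times row 1, so its entry in column 1 is 21 × 10/3 = 70.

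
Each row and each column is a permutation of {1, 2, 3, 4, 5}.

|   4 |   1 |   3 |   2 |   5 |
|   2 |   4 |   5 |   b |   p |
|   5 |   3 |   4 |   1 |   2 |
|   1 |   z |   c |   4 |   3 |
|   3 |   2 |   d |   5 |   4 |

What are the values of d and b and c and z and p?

d = 1, b = 3, c = 2, z = 5, p = 1

Cell (4,2): column 2 already has {1, 2, 3, 4} → 5.
For row 2, column 5: column 5 already has {2, 3, 4, 5}; that leaves 1.
Cell (5,3): row 5 already has {2, 3, 4, 5} → 1.
For row 4, column 3: row 4 already has {1, 3, 4, 5}; that leaves 2.
For row 2, column 4: row 2 already has {1, 2, 4, 5}; that leaves 3.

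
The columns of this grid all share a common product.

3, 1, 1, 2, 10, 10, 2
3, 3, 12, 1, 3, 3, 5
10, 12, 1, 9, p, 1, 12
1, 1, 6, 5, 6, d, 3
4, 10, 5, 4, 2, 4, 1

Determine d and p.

d = 3, p = 1

Columns 2 and 4 each multiply to 360, so every column has product 360.
Column 6: 10×3×1×4 = 120, so the missing entry is 360 ÷ 120 = 3.
Column 5: 10×3×6×2 = 360, so the missing entry is 360 ÷ 360 = 1.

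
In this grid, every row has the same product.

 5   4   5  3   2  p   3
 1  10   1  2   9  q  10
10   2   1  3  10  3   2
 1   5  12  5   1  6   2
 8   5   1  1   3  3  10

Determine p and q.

Rows 3 and 5 each multiply to 3600, so every row has product 3600.
Row 1: 5×4×5×3×2×3 = 1800, so the missing entry is 3600 ÷ 1800 = 2.
Row 2: 1×10×1×2×9×10 = 1800, so the missing entry is 3600 ÷ 1800 = 2.

p = 2, q = 2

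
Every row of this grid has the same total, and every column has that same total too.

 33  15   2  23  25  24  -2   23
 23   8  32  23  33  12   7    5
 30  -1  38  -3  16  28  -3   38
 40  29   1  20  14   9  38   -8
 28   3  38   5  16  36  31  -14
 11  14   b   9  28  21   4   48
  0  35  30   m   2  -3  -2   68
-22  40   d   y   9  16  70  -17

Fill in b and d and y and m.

Rows 1 and 2 both sum to 143, so that's the common total.
Row 7: 0 + 35 + 30 + 2 − 3 − 2 + 68 = 130, so its missing entry is 143 − 130 = 13.
Column 4: 23 + 23 − 3 + 20 + 5 + 9 + 13 = 90, so its missing entry is 143 − 90 = 53.
Row 8: -22 + 40 + 53 + 9 + 16 + 70 − 17 = 149, so its missing entry is 143 − 149 = -6.
Row 6: 11 + 14 + 9 + 28 + 21 + 4 + 48 = 135, so its missing entry is 143 − 135 = 8.

b = 8, d = -6, y = 53, m = 13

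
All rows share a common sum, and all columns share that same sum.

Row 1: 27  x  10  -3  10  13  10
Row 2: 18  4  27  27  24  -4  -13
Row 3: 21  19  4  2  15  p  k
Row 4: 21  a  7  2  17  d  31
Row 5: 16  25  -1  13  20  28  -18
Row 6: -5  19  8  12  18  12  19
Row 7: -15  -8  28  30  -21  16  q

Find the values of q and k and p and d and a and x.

q = 53, k = 1, p = 21, d = -3, a = 8, x = 16

Rows 2 and 5 both sum to 83, so that's the common total.
The known cells in row 1 total 67, leaving 83 − 67 = 16 for the blank.
The known cells in column 2 total 75, leaving 83 − 75 = 8 for the blank.
The known cells in row 7 total 30, leaving 83 − 30 = 53 for the blank.
The known cells in column 7 total 82, leaving 83 − 82 = 1 for the blank.
The known cells in row 3 total 62, leaving 83 − 62 = 21 for the blank.
The known cells in row 4 total 86, leaving 83 − 86 = -3 for the blank.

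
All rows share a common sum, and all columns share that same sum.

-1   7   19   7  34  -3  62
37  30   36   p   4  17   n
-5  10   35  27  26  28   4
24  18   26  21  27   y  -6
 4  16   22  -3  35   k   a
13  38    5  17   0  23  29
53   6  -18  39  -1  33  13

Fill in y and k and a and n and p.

y = 15, k = 12, a = 39, n = -16, p = 17

Rows 1 and 3 both sum to 125, so that's the common total.
Column 4 has 7 + 27 + 21 − 3 + 17 + 39 = 108; the blank must be 125 − 108 = 17.
Row 2 has 37 + 30 + 36 + 17 + 4 + 17 = 141; the blank must be 125 − 141 = -16.
Column 7 has 62 − 16 + 4 − 6 + 29 + 13 = 86; the blank must be 125 − 86 = 39.
Row 5 has 4 + 16 + 22 − 3 + 35 + 39 = 113; the blank must be 125 − 113 = 12.
Row 4 has 24 + 18 + 26 + 21 + 27 − 6 = 110; the blank must be 125 − 110 = 15.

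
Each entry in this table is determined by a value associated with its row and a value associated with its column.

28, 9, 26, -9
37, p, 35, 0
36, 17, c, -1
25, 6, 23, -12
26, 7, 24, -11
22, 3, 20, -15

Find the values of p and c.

p = 18, c = 34

The difference between any two rows is the same in every column — this is an addition table with the headers hidden.
Row 2 minus row 1 is 0 − (-9) = 9, so its entry in column 2 is 9 + 9 = 18.
Row 3 minus row 1 is -1 − (-9) = 8, so its entry in column 3 is 26 + 8 = 34.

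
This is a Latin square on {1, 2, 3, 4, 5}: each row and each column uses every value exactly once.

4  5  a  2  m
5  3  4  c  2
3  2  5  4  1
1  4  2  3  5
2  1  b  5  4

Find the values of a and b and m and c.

At (row 2, col 4): row 2 already has {2, 3, 4, 5}, so the value is 1.
Cell (5,3): row 5 already has {1, 2, 4, 5} → 3.
For row 1, column 3: column 3 already has {2, 3, 4, 5}; that leaves 1.
At (row 1, col 5): row 1 already has {1, 2, 4, 5}, so the value is 3.

a = 1, b = 3, m = 3, c = 1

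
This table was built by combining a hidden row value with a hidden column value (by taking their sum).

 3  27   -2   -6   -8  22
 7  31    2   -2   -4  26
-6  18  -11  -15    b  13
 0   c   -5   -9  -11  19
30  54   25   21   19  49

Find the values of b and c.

b = -17, c = 24

The difference between any two rows is the same in every column — this is an addition table with the headers hidden.
Row 3 minus row 1 is -15 − (-6) = -9, so its entry in column 5 is -8 + (-9) = -17.
Row 4 minus row 1 is -9 − (-6) = -3, so its entry in column 2 is 27 + (-3) = 24.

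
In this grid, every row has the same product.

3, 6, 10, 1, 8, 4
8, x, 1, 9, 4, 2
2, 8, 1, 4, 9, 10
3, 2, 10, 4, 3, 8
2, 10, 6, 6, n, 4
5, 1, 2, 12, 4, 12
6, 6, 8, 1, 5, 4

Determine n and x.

Rows 3 and 7 each multiply to 5760, so every row has product 5760.
Row 5: 2×10×6×6×4 = 2880, so the missing entry is 5760 ÷ 2880 = 2.
Row 2: 8×1×9×4×2 = 576, so the missing entry is 5760 ÷ 576 = 10.

n = 2, x = 10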